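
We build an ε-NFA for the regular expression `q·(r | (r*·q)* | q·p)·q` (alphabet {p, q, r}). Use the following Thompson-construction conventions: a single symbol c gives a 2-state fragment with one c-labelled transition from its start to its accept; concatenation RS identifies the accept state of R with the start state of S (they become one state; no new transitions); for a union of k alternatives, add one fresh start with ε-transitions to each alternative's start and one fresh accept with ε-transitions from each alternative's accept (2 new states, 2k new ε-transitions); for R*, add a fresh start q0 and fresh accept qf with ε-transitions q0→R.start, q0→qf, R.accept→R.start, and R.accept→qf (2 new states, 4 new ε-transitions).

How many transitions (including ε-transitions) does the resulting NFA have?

Recursing over subexpressions:
Each of the 7 symbol leaves contributes 1 transition (1 symbol, 0 ε).
  r* : 5 transitions (1 symbol, 4 ε)
  r*·q : 6 transitions (2 symbol, 4 ε)
  (r*·q)* : 10 transitions (2 symbol, 8 ε)
  q·p : 2 transitions (2 symbol, 0 ε)
  r | (r*·q)* | q·p : 19 transitions (5 symbol, 14 ε)
  q·(r | (r*·q)* | q·p)·q : 21 transitions (7 symbol, 14 ε)

21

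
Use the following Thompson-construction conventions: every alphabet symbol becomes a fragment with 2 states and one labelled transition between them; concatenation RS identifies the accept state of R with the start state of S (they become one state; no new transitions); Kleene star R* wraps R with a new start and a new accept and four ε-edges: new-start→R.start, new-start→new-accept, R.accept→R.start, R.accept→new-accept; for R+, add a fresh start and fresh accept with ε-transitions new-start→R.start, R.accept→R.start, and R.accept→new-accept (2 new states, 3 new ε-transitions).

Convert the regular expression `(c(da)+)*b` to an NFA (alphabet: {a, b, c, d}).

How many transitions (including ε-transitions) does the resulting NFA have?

Recursing over subexpressions:
Each of the 4 symbol leaves contributes 1 transition (1 symbol, 0 ε).
  da — 2 transitions (2 symbol, 0 ε)
  (da)+ — 5 transitions (2 symbol, 3 ε)
  c(da)+ — 6 transitions (3 symbol, 3 ε)
  (c(da)+)* — 10 transitions (3 symbol, 7 ε)
  (c(da)+)*b — 11 transitions (4 symbol, 7 ε)

11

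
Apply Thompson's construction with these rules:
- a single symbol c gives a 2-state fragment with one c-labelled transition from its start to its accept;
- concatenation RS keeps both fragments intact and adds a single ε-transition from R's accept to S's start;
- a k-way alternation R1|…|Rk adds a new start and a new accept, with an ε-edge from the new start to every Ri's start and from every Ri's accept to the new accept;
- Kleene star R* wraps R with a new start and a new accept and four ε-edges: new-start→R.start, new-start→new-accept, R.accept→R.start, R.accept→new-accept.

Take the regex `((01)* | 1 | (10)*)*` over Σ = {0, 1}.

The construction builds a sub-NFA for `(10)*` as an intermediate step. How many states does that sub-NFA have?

Fragment for `(10)*`:
Each of the 2 symbol leaves contributes a 2-state fragment.
  10 : 4 states
  (10)* : 6 states

6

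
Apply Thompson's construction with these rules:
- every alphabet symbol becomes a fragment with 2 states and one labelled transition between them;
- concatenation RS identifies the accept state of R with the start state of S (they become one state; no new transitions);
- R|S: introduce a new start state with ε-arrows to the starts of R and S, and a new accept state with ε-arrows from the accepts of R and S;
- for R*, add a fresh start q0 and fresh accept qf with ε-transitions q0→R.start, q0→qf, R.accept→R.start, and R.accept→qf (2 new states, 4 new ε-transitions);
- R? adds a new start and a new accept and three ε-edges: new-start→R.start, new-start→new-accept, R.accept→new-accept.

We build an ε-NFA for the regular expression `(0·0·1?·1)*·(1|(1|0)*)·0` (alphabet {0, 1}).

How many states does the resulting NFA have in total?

Recursing over subexpressions:
Each of the 8 symbol leaves contributes a 2-state fragment.
  1? = 4 states
  0·0·1?·1 = 7 states
  (0·0·1?·1)* = 9 states
  1|0 = 6 states
  (1|0)* = 8 states
  1|(1|0)* = 12 states
  (0·0·1?·1)*·(1|(1|0)*)·0 = 21 states

21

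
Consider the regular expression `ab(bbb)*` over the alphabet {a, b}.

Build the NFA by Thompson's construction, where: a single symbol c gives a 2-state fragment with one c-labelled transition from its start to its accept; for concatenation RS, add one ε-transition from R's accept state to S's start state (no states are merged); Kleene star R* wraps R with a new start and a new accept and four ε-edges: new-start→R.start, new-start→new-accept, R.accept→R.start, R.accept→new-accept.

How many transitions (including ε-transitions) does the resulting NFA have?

13

Per subexpression:
Each of the 5 symbol leaves contributes 1 transition (1 symbol, 0 ε).
  bbb = 5 transitions (3 symbol, 2 ε)
  (bbb)* = 9 transitions (3 symbol, 6 ε)
  ab(bbb)* = 13 transitions (5 symbol, 8 ε)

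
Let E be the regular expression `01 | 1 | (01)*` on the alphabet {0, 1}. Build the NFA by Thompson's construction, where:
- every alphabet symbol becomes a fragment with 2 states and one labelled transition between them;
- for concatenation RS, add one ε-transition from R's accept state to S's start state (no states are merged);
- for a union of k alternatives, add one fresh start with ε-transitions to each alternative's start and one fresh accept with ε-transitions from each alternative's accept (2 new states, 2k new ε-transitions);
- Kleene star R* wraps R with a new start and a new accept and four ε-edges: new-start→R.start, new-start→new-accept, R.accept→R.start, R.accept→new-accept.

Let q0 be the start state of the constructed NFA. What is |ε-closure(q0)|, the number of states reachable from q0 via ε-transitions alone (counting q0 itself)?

7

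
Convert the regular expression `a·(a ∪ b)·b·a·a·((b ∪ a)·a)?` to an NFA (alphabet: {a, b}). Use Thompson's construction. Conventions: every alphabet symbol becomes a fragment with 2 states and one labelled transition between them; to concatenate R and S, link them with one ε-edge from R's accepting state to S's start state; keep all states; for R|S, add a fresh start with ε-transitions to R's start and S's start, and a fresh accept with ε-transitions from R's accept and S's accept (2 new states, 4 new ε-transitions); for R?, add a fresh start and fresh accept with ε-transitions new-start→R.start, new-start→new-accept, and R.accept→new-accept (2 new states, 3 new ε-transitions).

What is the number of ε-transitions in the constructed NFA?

17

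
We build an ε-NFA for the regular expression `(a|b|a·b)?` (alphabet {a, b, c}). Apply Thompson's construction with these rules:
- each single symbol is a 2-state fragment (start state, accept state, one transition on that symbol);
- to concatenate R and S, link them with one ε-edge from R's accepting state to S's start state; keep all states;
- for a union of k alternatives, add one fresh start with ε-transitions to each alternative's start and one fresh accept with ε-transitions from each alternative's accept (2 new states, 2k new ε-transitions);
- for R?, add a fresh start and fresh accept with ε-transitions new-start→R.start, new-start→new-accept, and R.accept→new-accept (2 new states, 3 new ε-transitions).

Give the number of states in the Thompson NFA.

12

Per subexpression:
Each of the 4 symbol leaves contributes a 2-state fragment.
  a·b — 4 states
  a|b|a·b — 10 states
  (a|b|a·b)? — 12 states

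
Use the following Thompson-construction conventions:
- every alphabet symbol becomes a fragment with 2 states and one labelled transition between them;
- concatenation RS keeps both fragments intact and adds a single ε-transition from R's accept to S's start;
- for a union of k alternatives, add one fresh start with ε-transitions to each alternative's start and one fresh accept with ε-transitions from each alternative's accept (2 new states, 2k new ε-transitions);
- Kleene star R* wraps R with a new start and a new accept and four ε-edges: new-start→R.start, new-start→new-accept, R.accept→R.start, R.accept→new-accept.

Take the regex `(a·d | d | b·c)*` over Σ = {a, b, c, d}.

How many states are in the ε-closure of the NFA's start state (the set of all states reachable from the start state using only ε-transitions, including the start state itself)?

6

Compute the ε-closure size of each fragment's start state recursively; a symbol fragment's start has no outgoing ε-edge, so its closure is just itself (size 1).
  a·d → |closure| equals the left operand's closure size = 1 (its accept is not ε-reachable, so the closure stops there)
  b·c → same as the first factor's closure: |closure| = 1
  a·d | d | b·c → |closure| = 1 + 1 + 1 + 1 = 4 (the new accept is not ε-reachable since no branch accepts ε)
  (a·d | d | b·c)* → new start has ε-edges to the inner start and to the new accept, so |closure| = 2 + 4 = 6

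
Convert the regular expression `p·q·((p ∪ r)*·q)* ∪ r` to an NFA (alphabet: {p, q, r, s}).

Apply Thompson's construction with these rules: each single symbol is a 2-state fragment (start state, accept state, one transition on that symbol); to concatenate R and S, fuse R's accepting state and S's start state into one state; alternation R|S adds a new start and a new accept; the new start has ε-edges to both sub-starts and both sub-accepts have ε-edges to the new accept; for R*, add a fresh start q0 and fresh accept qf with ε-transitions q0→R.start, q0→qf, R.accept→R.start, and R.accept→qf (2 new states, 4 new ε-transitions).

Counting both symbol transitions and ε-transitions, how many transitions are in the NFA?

22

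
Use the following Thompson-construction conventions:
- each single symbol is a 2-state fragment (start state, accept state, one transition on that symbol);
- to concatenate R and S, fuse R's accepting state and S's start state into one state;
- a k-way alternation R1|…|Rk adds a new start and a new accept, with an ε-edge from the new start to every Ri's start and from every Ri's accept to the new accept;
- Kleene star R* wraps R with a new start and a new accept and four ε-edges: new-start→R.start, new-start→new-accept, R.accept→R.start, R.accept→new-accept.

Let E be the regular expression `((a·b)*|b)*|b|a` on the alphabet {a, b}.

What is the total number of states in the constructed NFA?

17

Per subexpression:
Each of the 5 symbol leaves contributes a 2-state fragment.
  a·b → 3 states
  (a·b)* → 5 states
  (a·b)*|b → 9 states
  ((a·b)*|b)* → 11 states
  ((a·b)*|b)*|b|a → 17 states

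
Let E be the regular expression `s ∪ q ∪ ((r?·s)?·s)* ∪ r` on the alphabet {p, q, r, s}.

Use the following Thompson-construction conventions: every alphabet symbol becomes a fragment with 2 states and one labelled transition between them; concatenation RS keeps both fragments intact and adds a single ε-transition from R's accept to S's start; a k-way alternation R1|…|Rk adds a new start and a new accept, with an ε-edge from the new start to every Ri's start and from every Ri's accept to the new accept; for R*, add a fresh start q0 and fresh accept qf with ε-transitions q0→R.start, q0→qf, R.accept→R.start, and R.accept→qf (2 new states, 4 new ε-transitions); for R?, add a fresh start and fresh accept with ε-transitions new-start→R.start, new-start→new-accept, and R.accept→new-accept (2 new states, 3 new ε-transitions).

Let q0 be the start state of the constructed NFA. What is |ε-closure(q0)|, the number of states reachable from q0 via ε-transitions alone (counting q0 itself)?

14

Compute the ε-closure size of each fragment's start state recursively; a symbol fragment's start has no outgoing ε-edge, so its closure is just itself (size 1).
  r? → |ε-closure| = 1 (new start) + 1 (body) + 1 (new accept, via ε) = 3
  r?·s → the left operand accepts ε, so the closure extends into the next operand (via the concat ε-link); |ε-closure| = 3 + 1 = 4
  (r?·s)? → new start has ε-edges to the inner start and to the new accept, so |ε-closure| = 2 + 4 = 6
  (r?·s)?·s → the left operand accepts ε, so the closure extends into the next operand (via the concat ε-link); |ε-closure| = 6 + 1 = 7
  ((r?·s)?·s)* → the star's fresh start ε-reaches both the body's start and the fresh accept: |ε-closure| = 2 + 7 = 9
  s ∪ q ∪ ((r?·s)?·s)* ∪ r → |ε-closure| = 1 (new start) + (1 + 1 + 9 + 1) + 1 (new accept, since some branch ε-reaches its own accept) = 14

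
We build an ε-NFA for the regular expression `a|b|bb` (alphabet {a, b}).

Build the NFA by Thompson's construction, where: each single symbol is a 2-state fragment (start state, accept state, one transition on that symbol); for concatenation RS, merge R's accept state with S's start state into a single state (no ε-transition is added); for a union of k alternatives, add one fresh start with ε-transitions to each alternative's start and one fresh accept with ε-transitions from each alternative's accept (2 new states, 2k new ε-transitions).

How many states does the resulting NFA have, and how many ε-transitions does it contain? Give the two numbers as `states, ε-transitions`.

9, 6

By structural recursion:
Each of the 4 symbol leaves contributes 2 states and 0 ε-transitions.
  bb : 3 states, 0 ε-transitions
  a|b|bb : 9 states, 6 ε-transitions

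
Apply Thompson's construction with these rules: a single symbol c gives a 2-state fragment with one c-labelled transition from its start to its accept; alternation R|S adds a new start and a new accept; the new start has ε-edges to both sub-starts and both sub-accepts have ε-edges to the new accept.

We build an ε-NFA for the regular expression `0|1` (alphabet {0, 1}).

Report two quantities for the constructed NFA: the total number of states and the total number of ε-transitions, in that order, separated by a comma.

6, 4

Recursing over subexpressions:
Each of the 2 symbol leaves contributes 2 states and 0 ε-transitions.
  0|1 : 6 states, 4 ε-transitions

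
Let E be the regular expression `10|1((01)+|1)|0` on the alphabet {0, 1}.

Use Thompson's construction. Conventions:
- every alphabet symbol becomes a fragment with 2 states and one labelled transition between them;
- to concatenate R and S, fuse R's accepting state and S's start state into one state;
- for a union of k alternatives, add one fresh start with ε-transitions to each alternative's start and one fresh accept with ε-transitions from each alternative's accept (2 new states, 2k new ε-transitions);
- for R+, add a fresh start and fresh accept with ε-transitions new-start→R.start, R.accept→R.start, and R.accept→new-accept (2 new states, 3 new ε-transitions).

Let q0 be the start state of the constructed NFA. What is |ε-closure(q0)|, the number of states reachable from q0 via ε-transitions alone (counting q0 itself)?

Compute the ε-closure size of each fragment's start state recursively; a symbol fragment's start has no outgoing ε-edge, so its closure is just itself (size 1).
  10 : same as the first factor's closure: C = 1
  01 : same as the first factor's closure: C = 1
  (01)+ : C = 1 + 1 = 2 (the body doesn't accept ε, so the new accept is not reached)
  (01)+|1 : C = 1 + 2 + 1 = 4 (the new accept is not ε-reachable since no branch accepts ε)
  1((01)+|1) : same as the first factor's closure: C = 1
  10|1((01)+|1)|0 : C = 1 + 1 + 1 + 1 = 4 (the new accept is not ε-reachable since no branch accepts ε)

4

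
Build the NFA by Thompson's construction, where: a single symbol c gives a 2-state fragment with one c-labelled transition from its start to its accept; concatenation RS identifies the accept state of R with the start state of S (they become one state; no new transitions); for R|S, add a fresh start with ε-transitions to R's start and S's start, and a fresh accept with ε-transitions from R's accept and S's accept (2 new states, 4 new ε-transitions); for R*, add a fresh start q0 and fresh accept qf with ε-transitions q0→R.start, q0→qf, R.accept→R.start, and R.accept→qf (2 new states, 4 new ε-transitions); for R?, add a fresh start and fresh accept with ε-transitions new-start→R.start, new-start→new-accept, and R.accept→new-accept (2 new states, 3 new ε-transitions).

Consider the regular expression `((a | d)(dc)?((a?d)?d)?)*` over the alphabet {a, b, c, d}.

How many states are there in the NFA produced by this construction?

21

Bottom-up over the parse tree:
Each of the 7 symbol leaves contributes a 2-state fragment.
  a | d — 6 states
  dc — 3 states
  (dc)? — 5 states
  a? — 4 states
  a?d — 5 states
  (a?d)? — 7 states
  (a?d)?d — 8 states
  ((a?d)?d)? — 10 states
  (a | d)(dc)?((a?d)?d)? — 19 states
  ((a | d)(dc)?((a?d)?d)?)* — 21 states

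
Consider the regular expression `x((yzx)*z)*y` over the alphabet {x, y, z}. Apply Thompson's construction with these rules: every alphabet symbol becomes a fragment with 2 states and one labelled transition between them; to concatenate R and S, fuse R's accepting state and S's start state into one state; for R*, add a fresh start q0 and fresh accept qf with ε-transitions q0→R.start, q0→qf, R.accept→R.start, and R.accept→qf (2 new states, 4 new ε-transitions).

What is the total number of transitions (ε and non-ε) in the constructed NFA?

14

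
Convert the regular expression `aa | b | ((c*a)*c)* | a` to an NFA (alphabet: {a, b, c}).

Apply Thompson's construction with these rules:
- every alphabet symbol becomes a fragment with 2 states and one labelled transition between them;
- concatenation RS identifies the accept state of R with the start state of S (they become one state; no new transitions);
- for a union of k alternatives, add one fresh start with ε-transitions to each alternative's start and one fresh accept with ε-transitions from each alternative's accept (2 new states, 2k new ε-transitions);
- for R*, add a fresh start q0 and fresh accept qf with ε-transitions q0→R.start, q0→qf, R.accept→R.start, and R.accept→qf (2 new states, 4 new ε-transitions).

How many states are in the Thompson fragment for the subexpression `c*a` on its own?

5

Fragment for `c*a`:
Each of the 2 symbol leaves contributes a 2-state fragment.
  c* → 4 states
  c*a → 5 states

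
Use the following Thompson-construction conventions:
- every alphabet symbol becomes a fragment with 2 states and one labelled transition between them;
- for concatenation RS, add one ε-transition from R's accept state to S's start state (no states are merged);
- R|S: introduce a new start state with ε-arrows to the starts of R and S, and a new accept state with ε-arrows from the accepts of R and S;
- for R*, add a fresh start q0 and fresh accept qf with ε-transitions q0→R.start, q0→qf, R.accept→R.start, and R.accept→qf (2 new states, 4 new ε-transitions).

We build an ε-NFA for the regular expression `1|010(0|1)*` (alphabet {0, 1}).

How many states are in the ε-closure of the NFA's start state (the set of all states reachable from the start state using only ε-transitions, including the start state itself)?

3

Work bottom-up. For each fragment F, track |ε-closure(F.start)| and whether F's accept lies in that closure (i.e. whether F accepts ε). A single-symbol fragment has closure size 1 and does not accept ε.
  0|1 → new start ε-reaches every alternative's start; none of them accept ε, so the new accept is not reached: C = 1 + 1 + 1 = 3
  (0|1)* → C = 1 (new start) + 3 (body) + 1 (new accept) = 5
  010(0|1)* → C equals the left operand's closure size = 1 (its accept is not ε-reachable, so the closure stops there)
  1|010(0|1)* → C = 1 + 1 + 1 = 3 (the new accept is not ε-reachable since no branch accepts ε)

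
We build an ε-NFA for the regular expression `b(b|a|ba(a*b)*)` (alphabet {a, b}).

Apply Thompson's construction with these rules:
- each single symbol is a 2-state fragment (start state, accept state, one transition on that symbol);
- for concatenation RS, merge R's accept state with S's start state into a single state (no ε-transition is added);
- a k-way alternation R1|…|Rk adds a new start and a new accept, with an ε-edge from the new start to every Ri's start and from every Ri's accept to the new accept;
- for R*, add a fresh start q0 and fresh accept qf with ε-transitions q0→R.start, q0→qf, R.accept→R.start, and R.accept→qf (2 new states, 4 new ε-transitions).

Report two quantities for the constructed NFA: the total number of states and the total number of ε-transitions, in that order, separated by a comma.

Recursing over subexpressions:
Each of the 7 symbol leaves contributes 2 states and 0 ε-transitions.
  a* : 4 states, 4 ε-transitions
  a*b : 5 states, 4 ε-transitions
  (a*b)* : 7 states, 8 ε-transitions
  ba(a*b)* : 9 states, 8 ε-transitions
  b|a|ba(a*b)* : 15 states, 14 ε-transitions
  b(b|a|ba(a*b)*) : 16 states, 14 ε-transitions

16, 14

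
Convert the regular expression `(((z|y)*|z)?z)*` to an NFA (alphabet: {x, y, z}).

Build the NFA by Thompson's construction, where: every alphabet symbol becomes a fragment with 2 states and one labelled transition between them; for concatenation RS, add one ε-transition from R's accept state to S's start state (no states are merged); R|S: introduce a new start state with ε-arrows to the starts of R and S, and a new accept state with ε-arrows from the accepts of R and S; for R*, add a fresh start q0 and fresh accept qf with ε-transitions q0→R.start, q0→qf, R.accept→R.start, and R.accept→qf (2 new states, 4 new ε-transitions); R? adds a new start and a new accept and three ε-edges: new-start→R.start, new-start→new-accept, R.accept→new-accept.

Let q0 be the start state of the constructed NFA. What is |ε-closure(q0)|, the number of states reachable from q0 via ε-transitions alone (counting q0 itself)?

Let C(F) = |ε-closure(F.start)| within fragment F, and note whether F accepts ε. Symbol fragments have C = 1 and do not accept ε. Then:
  z|y — new start ε-reaches every alternative's start; none of them accept ε, so the new accept is not reached: |ε-closure| = 1 + 1 + 1 = 3
  (z|y)* — new start has ε-edges to the inner start and to the new accept, so |ε-closure| = 2 + 3 = 5
  (z|y)*|z — new start ε-reaches every alternative's start; at least one alternative accepts ε, so the union's new accept is reached too: |ε-closure| = 1 + 5 + 1 + 1 = 8
  ((z|y)*|z)? — new start has ε-edges to the inner start and to the new accept, so |ε-closure| = 2 + 8 = 10
  ((z|y)*|z)?z — |ε-closure| = 10 + 1 = 11 (closure spills across the concat boundary because the left factor accepts ε)
  (((z|y)*|z)?z)* — the star's fresh start ε-reaches both the body's start and the fresh accept: |ε-closure| = 2 + 11 = 13

13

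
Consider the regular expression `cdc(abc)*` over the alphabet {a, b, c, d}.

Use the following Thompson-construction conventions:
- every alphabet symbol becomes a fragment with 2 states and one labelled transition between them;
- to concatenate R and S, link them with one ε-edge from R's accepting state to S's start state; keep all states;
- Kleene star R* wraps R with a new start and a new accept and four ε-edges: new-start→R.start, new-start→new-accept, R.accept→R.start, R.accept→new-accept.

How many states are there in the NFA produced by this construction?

By structural recursion:
Each of the 6 symbol leaves contributes a 2-state fragment.
  abc = 6 states
  (abc)* = 8 states
  cdc(abc)* = 14 states

14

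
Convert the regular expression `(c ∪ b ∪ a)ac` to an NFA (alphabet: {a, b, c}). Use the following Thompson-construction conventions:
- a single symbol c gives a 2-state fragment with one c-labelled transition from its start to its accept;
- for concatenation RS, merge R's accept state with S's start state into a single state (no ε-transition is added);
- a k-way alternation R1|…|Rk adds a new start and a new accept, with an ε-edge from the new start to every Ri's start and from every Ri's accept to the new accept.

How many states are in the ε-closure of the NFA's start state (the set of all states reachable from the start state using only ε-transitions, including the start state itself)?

Let C(F) = |ε-closure(F.start)| within fragment F, and note whether F accepts ε. Symbol fragments have C = 1 and do not accept ε. Then:
  c ∪ b ∪ a : |ε-closure| = 1 + 1 + 1 + 1 = 4 (the new accept is not ε-reachable since no branch accepts ε)
  (c ∪ b ∪ a)ac : same as the first factor's closure: |ε-closure| = 4

4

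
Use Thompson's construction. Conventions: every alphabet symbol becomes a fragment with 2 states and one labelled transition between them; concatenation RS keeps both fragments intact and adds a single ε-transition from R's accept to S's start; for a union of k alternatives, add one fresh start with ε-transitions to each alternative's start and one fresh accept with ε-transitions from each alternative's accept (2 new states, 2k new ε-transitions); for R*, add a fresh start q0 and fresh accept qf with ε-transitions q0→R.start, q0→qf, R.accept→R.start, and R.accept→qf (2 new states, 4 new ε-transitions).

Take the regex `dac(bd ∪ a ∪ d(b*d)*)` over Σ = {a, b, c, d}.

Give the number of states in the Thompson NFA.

Recursing over subexpressions:
Each of the 9 symbol leaves contributes a 2-state fragment.
  bd = 4 states
  b* = 4 states
  b*d = 6 states
  (b*d)* = 8 states
  d(b*d)* = 10 states
  bd ∪ a ∪ d(b*d)* = 18 states
  dac(bd ∪ a ∪ d(b*d)*) = 24 states

24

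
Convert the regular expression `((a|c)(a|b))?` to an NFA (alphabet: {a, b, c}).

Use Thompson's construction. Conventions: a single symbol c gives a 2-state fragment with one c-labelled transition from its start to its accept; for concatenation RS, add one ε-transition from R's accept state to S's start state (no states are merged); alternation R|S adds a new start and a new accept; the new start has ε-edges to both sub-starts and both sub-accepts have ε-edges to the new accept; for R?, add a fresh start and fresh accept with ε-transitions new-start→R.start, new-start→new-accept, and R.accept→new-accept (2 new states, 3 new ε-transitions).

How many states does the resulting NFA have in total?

14

Recursing over subexpressions:
Each of the 4 symbol leaves contributes a 2-state fragment.
  a|c → 6 states
  a|b → 6 states
  (a|c)(a|b) → 12 states
  ((a|c)(a|b))? → 14 states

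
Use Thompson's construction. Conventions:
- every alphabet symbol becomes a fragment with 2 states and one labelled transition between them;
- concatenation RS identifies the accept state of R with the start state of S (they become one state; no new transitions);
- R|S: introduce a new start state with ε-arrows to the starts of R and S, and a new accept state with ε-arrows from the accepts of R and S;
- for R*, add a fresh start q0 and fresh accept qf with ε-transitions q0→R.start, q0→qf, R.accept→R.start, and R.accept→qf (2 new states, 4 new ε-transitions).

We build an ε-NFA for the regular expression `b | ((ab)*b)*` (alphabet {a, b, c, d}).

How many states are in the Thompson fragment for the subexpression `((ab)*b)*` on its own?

8

Fragment for `((ab)*b)*`:
Each of the 3 symbol leaves contributes a 2-state fragment.
  ab : 3 states
  (ab)* : 5 states
  (ab)*b : 6 states
  ((ab)*b)* : 8 states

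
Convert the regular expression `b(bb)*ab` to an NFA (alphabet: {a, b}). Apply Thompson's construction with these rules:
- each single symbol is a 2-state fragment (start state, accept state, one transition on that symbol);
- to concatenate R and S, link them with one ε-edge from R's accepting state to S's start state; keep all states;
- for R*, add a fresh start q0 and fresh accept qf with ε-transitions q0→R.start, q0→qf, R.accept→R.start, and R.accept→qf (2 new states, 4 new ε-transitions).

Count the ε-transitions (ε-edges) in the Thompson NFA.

Per subexpression:
Each of the 5 symbol leaves contributes 0 ε-transitions.
  bb = 1 ε-transition
  (bb)* = 5 ε-transitions
  b(bb)*ab = 8 ε-transitions

8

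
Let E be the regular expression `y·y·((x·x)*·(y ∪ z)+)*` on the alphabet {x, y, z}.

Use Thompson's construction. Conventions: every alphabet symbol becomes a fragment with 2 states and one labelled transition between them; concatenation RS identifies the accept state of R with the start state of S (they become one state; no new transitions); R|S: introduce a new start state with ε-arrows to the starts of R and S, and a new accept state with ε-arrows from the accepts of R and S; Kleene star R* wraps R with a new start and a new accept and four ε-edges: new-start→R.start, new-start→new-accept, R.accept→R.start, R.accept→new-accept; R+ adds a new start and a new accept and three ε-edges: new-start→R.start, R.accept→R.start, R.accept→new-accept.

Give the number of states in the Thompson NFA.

16

Recursing over subexpressions:
Each of the 6 symbol leaves contributes a 2-state fragment.
  x·x = 3 states
  (x·x)* = 5 states
  y ∪ z = 6 states
  (y ∪ z)+ = 8 states
  (x·x)*·(y ∪ z)+ = 12 states
  ((x·x)*·(y ∪ z)+)* = 14 states
  y·y·((x·x)*·(y ∪ z)+)* = 16 states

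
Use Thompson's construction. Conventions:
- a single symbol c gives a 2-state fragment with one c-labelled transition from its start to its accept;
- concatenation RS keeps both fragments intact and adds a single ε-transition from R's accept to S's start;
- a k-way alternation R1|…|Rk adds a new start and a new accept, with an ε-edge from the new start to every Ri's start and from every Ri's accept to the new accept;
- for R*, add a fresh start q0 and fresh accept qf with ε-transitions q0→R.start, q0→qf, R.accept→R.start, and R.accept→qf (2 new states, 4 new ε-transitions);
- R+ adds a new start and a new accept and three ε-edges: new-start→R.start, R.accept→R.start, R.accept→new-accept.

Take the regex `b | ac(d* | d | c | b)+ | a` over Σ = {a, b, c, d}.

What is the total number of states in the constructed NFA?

24

Bottom-up over the parse tree:
Each of the 8 symbol leaves contributes a 2-state fragment.
  d* → 4 states
  d* | d | c | b → 12 states
  (d* | d | c | b)+ → 14 states
  ac(d* | d | c | b)+ → 18 states
  b | ac(d* | d | c | b)+ | a → 24 states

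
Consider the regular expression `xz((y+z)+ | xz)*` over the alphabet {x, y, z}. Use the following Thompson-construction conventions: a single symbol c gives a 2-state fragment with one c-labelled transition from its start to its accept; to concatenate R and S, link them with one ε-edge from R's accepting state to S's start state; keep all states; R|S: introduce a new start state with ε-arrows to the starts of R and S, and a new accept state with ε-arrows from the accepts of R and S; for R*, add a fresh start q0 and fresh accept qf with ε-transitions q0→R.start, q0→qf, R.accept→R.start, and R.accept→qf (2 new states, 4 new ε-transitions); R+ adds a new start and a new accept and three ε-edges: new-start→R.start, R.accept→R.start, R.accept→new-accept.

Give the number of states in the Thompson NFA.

Building bottom-up:
Each of the 6 symbol leaves contributes a 2-state fragment.
  y+ — 4 states
  y+z — 6 states
  (y+z)+ — 8 states
  xz — 4 states
  (y+z)+ | xz — 14 states
  ((y+z)+ | xz)* — 16 states
  xz((y+z)+ | xz)* — 20 states

20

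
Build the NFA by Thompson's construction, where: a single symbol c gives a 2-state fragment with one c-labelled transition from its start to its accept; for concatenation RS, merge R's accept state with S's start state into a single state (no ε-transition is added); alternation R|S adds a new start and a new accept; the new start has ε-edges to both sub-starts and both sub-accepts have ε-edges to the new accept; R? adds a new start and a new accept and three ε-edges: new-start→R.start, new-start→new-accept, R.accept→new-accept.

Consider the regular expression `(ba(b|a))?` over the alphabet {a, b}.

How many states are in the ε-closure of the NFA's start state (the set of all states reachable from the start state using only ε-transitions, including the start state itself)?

Work bottom-up. For each fragment F, track |ε-closure(F.start)| and whether F's accept lies in that closure (i.e. whether F accepts ε). A single-symbol fragment has closure size 1 and does not accept ε.
  b|a → |ε-closure| = 1 + 1 + 1 = 3 (the new accept is not ε-reachable since no branch accepts ε)
  ba(b|a) → |ε-closure| equals the left operand's closure size = 1 (its accept is not ε-reachable, so the closure stops there)
  (ba(b|a))? → new start has ε-edges to the inner start and to the new accept, so |ε-closure| = 2 + 1 = 3

3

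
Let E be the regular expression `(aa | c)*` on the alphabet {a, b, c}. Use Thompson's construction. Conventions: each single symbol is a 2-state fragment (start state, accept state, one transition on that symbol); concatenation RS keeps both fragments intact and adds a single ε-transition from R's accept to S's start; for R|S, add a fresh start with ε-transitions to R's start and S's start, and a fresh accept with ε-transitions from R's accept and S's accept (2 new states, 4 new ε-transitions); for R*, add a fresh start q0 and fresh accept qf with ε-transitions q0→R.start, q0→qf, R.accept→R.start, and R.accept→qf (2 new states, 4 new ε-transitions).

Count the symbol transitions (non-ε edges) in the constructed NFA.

3

By structural recursion:
Each of the 3 symbol leaves contributes exactly 1 symbol transition.
  aa → 2 symbol transitions
  aa | c → 3 symbol transitions
  (aa | c)* → 3 symbol transitions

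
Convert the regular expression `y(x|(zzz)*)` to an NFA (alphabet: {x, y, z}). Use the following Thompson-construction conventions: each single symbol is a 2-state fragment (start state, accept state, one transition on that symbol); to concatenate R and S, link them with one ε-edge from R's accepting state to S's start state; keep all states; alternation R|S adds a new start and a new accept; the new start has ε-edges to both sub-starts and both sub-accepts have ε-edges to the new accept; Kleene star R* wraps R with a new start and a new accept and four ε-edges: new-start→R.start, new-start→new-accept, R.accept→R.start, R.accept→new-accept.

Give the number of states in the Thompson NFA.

14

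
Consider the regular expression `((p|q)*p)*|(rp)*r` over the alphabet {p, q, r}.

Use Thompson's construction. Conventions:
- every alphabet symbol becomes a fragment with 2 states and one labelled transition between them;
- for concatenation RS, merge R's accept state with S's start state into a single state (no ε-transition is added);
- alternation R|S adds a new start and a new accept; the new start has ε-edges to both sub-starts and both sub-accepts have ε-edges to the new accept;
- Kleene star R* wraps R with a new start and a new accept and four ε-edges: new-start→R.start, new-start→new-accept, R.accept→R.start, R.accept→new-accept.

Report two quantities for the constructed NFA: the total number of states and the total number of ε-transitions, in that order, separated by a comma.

19, 20

By structural recursion:
Each of the 6 symbol leaves contributes 2 states and 0 ε-transitions.
  p|q = 6 states, 4 ε-transitions
  (p|q)* = 8 states, 8 ε-transitions
  (p|q)*p = 9 states, 8 ε-transitions
  ((p|q)*p)* = 11 states, 12 ε-transitions
  rp = 3 states, 0 ε-transitions
  (rp)* = 5 states, 4 ε-transitions
  (rp)*r = 6 states, 4 ε-transitions
  ((p|q)*p)*|(rp)*r = 19 states, 20 ε-transitions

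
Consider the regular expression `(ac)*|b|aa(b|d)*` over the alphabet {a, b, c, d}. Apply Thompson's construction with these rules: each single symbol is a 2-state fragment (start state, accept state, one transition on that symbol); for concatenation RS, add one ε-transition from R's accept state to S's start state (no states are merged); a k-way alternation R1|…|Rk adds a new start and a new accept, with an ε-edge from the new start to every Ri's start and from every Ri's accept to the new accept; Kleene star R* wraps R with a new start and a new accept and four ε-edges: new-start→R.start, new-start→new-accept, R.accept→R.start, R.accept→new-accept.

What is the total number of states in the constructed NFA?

22

Per subexpression:
Each of the 7 symbol leaves contributes a 2-state fragment.
  ac — 4 states
  (ac)* — 6 states
  b|d — 6 states
  (b|d)* — 8 states
  aa(b|d)* — 12 states
  (ac)*|b|aa(b|d)* — 22 states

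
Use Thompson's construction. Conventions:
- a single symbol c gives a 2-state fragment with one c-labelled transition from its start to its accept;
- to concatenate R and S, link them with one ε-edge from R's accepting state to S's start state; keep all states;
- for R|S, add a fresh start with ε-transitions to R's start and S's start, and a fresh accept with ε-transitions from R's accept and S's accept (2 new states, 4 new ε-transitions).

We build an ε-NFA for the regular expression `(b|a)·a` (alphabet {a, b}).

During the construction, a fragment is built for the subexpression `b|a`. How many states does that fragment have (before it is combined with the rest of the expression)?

6

Fragment for `b|a`:
Each of the 2 symbol leaves contributes a 2-state fragment.
  b|a — 6 states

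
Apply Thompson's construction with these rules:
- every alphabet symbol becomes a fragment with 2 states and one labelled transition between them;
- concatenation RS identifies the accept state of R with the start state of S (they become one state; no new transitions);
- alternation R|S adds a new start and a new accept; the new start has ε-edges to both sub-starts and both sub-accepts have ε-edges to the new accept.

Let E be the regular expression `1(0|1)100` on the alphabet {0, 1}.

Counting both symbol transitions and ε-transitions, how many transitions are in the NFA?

Bottom-up over the parse tree:
Each of the 6 symbol leaves contributes 1 transition (1 symbol, 0 ε).
  0|1 → 6 transitions (2 symbol, 4 ε)
  1(0|1)100 → 10 transitions (6 symbol, 4 ε)

10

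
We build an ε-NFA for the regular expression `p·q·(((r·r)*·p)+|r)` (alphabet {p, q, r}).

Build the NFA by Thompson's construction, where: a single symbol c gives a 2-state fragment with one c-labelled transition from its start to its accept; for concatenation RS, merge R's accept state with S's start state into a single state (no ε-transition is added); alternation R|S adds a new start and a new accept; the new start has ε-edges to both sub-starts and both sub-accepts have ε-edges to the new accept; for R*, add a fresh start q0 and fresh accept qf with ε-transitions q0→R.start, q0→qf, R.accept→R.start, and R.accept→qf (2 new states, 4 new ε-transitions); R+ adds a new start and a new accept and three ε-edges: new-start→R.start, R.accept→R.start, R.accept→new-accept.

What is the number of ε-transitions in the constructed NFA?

Bottom-up over the parse tree:
Each of the 6 symbol leaves contributes 0 ε-transitions.
  r·r : 0 ε-transitions
  (r·r)* : 4 ε-transitions
  (r·r)*·p : 4 ε-transitions
  ((r·r)*·p)+ : 7 ε-transitions
  ((r·r)*·p)+|r : 11 ε-transitions
  p·q·(((r·r)*·p)+|r) : 11 ε-transitions

11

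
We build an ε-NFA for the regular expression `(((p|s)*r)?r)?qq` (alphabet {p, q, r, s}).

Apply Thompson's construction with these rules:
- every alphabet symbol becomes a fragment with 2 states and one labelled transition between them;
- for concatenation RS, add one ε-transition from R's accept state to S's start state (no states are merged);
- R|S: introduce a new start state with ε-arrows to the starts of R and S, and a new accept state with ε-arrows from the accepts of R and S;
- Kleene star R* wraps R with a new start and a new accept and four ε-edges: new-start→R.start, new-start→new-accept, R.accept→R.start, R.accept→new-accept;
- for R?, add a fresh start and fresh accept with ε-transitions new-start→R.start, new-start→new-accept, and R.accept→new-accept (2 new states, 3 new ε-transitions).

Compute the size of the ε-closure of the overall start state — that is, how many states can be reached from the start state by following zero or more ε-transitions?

12

Let C(F) = |ε-closure(F.start)| within fragment F, and note whether F accepts ε. Symbol fragments have C = 1 and do not accept ε. Then:
  p|s : new start ε-reaches every alternative's start; none of them accept ε, so the new accept is not reached: |ε-closure| = 1 + 1 + 1 = 3
  (p|s)* : the star's fresh start ε-reaches both the body's start and the fresh accept: |ε-closure| = 2 + 3 = 5
  (p|s)*r : the left operand accepts ε, so the closure extends into the next operand (via the concat ε-link); |ε-closure| = 5 + 1 = 6
  ((p|s)*r)? : new start has ε-edges to the inner start and to the new accept, so |ε-closure| = 2 + 6 = 8
  ((p|s)*r)?r : the left operand accepts ε, so the closure extends into the next operand (via the concat ε-link); |ε-closure| = 8 + 1 = 9
  (((p|s)*r)?r)? : |ε-closure| = 1 (new start) + 9 (body) + 1 (new accept, via ε) = 11
  (((p|s)*r)?r)?qq : the left operand accepts ε, so the closure extends into the next operand (via the concat ε-link); |ε-closure| = 11 + 1 = 12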